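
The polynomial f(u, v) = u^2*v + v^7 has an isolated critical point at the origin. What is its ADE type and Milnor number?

The Hessian of f at 0 is [[0, 0], [0, 0]] with rank 0, so corank 2. A Groebner basis of the Jacobian ideal J(f) in C{u,v} is {u^2/7 + v^6, u^3, u*v}; counting standard monomials gives mu = 8. Corank 2; j^3 = u^2*v has shape L^2 M (L != M), so D-series; mu = 8 gives D_8.

Type D_8, Milnor number mu = 8.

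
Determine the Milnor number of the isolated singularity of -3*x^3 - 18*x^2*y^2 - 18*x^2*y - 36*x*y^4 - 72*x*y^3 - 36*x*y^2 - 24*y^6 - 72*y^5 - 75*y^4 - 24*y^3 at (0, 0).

6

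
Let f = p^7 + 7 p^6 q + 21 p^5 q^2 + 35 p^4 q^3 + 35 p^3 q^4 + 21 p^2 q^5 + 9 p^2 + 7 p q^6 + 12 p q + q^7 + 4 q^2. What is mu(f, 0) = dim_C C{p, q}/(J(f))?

6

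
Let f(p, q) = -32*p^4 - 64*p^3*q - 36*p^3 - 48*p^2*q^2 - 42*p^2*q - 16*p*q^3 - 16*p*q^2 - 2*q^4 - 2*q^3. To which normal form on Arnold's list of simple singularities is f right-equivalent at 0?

D5

The Hessian of f at 0 has rank 0. Corank 2; j^3 = -2*(2*p + q)*(3*p + q)^2 has shape L^2 M (L != M), so D-series; mu = 5 gives D_5.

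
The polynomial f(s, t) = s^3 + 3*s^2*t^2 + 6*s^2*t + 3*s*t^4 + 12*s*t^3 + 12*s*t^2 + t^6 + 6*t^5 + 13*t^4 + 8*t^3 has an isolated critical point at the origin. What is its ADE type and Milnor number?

The Hessian of f at 0 is [[0, 0], [0, 0]] with rank 0, so corank 2. A Groebner basis of the Jacobian ideal J(f) in C{s,t} is {s^3 + 6*s^2 + 24*s*t + 24*t^2, s^2*t - 2*s^2 - 8*s*t - 8*t^2, s^2/2 + s*t^2 + 2*s*t + 2*t^2, t^3}; counting standard monomials gives mu = 6. Corank 2; j^3 = (s + 2*t)^3 is a perfect cube, so E-series; the 4-jet and mu = 6 give E_6.

Type E6, Milnor number mu = 6.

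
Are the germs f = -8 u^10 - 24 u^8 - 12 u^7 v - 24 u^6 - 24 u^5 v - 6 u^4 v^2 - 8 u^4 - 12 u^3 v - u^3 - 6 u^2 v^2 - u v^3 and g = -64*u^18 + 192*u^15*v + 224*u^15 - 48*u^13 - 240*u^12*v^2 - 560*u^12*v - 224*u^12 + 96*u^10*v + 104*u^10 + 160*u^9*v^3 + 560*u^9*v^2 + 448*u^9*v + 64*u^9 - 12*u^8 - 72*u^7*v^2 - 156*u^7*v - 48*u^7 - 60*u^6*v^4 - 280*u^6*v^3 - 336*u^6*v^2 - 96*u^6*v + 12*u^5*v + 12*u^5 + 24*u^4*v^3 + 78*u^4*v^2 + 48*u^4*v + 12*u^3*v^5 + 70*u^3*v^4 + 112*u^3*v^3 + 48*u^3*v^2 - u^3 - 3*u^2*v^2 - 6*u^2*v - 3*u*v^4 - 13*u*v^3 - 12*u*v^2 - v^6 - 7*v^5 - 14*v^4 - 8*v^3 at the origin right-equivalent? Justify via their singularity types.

Yes.

The Hessian of f at 0 is [[0, 0], [0, 0]] with rank 0, so corank 2. A Groebner basis of the Jacobian ideal J(f) in C{u,v} is {3*u^2/4 + v^4 + v^3/4, u^3, u^2*v - u^2/4 - v^3/12, u^2 + u*v^2 + v^3/3}; counting standard monomials gives mu = 7. Corank 2; j^3 = -u^3 is a perfect cube, so E-series; the 4-jet and mu = 7 give E_7. The Hessian of g at 0 is [[0, 0], [0, 0]] with rank 0, so corank 2. A Groebner basis of the Jacobian ideal J(g) in C{u,v} is {-u^2 - 4*u*v + v^4 - v^3/3 - 4*v^2, u^3 + 10*u^2 + 40*u*v + 34*v^3/3 + 40*v^2, u^2*v - 11*u^2/3 - 44*u*v/3 - 47*v^3/9 - 44*v^2/3, u^2 + u*v^2 + 4*u*v + 7*v^3/3 + 4*v^2}; counting standard monomials gives mu = 7. Corank 2; j^3 = -(u + 2*v)^3 is a perfect cube, so E-series; the 4-jet and mu = 7 give E_7. Both have type E_7, hence right-equivalent.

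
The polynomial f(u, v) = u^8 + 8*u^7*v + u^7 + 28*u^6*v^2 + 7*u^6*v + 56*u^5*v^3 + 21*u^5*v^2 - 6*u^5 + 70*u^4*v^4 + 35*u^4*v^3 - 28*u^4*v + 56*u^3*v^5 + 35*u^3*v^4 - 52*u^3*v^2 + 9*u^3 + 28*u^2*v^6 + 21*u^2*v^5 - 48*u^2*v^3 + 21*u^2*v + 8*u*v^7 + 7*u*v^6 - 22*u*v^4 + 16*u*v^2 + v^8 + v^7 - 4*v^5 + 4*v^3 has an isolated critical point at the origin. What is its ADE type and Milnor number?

Type D_9, Milnor number mu = 9.

The Hessian of f at 0 is [[0, 0], [0, 0]] with rank 0, so corank 2. A Groebner basis of the Jacobian ideal J(f) in C{u,v} is {u^2*v^2 + 1440*u^2*v + 432*u^2 + 1920*u*v^2 + 540*u*v + 640*v^3 + 168*v^2, -1944*u^2*v - 567*u^2 + u*v^3 - 2592*u*v^2 - 702*u*v - 864*v^3 - 216*v^2, 2592*u^2*v + 729*u^2 + 3456*u*v^2 + 891*u*v + v^4 + 1152*v^3 + 270*v^2, u^3 + 2*u^2*v + 4*u*v^2/3 + 8*v^3/27}; counting standard monomials gives mu = 9. Corank 2; j^3 = (u + v)*(3*u + 2*v)^2 has shape L^2 M (L != M), so D-series; mu = 9 gives D_9.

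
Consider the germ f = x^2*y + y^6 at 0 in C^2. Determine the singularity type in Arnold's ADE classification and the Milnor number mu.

Type D_{7}, Milnor number mu = 7.

The Hessian of f at 0 has rank 0. Corank 2; j^3 = x^2*y has shape L^2 M (L != M), so D-series; mu = 7 gives D_7.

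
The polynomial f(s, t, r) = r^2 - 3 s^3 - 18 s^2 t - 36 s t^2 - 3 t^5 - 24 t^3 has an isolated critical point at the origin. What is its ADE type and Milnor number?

Type E_{8}, Milnor number mu = 8.

The Hessian of f at 0 is [[0, 0, 0], [0, 0, 0], [0, 0, 2]] with rank 1, so corank 2. A Groebner basis of the Jacobian ideal J(f) in C{s,t,r} is {t^4, s^2 + 4*s*t + 4*t^2, r}; counting standard monomials gives mu = 8. Corank 2; j^3 = -3*(s + 2*t)^3 is a perfect cube, so E-series; the 5-jet and mu = 8 give E_8.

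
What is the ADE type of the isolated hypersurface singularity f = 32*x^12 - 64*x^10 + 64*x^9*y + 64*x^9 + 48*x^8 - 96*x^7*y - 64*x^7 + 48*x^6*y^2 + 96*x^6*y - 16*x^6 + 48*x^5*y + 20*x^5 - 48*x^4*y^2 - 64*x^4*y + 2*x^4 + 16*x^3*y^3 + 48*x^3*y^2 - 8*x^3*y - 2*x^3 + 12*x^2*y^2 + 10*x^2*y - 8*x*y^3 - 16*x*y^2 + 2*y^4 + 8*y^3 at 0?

The Hessian of f at 0 has rank 0. Corank 2; j^3 = -2*(x - 2*y)^2*(x - y) has shape L^2 M (L != M), so D-series; mu = 5 gives D_5.

D_5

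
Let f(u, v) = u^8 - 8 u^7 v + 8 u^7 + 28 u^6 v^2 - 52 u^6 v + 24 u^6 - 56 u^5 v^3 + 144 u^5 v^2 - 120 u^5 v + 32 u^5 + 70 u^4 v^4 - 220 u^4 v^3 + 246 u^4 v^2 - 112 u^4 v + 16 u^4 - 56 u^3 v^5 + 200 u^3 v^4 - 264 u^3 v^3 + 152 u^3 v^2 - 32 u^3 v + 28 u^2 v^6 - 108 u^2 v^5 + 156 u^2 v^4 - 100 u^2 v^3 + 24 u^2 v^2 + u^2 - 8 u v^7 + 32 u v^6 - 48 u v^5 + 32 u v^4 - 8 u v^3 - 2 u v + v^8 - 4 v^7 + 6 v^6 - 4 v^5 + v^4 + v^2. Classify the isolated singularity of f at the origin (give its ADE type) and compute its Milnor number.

Type A_{3}, Milnor number mu = 3.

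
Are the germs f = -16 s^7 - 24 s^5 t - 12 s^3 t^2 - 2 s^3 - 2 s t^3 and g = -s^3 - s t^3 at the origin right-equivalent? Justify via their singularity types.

The Hessian of f at 0 has rank 0. Corank 2; j^3 = -2*s^3 is a perfect cube, so E-series; the 4-jet and mu = 7 give E_7. The Hessian of g at 0 has rank 0. Corank 2; j^3 = -s^3 is a perfect cube, so E-series; the 4-jet and mu = 7 give E_7. Both have type E_7, hence right-equivalent.

Yes.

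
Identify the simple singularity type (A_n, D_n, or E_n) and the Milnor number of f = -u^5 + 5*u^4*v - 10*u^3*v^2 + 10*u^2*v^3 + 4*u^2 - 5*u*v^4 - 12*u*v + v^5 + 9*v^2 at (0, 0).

Type A_4, Milnor number mu = 4.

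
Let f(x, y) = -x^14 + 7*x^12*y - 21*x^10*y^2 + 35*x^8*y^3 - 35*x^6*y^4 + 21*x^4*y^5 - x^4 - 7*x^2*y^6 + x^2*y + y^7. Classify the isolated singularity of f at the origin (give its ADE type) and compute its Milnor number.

The Hessian of f at 0 is [[0, 0], [0, 0]] with rank 0, so corank 2. A Groebner basis of the Jacobian ideal J(f) in C{x,y} is {x^2/7 + y^6, x^3, x*y}; counting standard monomials gives mu = 8. Corank 2; j^3 = x^2*y has shape L^2 M (L != M), so D-series; mu = 8 gives D_8.

Type D_{8}, Milnor number mu = 8.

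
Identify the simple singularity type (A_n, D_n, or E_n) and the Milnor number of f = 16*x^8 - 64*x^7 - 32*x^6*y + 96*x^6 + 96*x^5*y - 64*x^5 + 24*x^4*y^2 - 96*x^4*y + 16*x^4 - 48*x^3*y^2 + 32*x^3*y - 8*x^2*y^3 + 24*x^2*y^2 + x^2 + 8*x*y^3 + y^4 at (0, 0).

Type A_3, Milnor number mu = 3.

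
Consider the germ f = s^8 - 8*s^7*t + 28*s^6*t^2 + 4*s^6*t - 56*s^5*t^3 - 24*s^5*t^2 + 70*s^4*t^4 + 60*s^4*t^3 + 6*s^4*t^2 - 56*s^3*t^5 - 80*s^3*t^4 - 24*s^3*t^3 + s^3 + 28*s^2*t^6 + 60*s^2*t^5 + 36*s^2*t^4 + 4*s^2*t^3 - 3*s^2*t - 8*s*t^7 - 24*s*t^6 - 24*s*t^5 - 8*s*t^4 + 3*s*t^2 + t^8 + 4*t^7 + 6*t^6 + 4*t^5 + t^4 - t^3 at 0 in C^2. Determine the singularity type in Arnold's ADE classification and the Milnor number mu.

The Hessian of f at 0 is [[0, 0], [0, 0]] with rank 0, so corank 2. A Groebner basis of the Jacobian ideal J(f) in C{s,t} is {t^3, s^2 - 2*s*t + t^2}; counting standard monomials gives mu = 6. Corank 2; j^3 = (s - t)^3 is a perfect cube, so E-series; the 4-jet and mu = 6 give E_6.

Type E_{6}, Milnor number mu = 6.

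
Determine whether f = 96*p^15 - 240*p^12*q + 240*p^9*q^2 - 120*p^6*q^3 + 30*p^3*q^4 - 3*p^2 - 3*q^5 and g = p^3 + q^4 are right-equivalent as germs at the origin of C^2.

No.

The Hessian of f at 0 has rank 1. Corank 1: A-series; mu = 4 gives A_4. The Hessian of g at 0 has rank 0. Corank 2; j^3 = p^3 is a perfect cube, so E-series; the 4-jet and mu = 6 give E_6. f is A_4 but g is E_6, hence not right-equivalent.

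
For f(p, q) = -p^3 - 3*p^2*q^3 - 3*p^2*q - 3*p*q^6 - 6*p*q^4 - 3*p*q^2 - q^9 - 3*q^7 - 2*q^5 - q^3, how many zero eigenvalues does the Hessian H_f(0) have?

2

Hessian at 0 has rank 0.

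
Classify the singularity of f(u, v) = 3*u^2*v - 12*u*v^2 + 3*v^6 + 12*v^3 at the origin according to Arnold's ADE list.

D7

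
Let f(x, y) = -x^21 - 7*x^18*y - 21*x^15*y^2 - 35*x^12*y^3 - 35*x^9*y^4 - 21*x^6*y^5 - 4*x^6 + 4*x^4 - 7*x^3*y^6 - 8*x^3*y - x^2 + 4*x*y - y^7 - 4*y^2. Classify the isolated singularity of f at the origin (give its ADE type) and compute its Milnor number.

Type A_{6}, Milnor number mu = 6.

The Hessian of f at 0 has rank 1. Corank 1: A-series; mu = 6 gives A_6.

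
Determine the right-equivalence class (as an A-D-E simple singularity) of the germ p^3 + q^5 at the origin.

E_8

The Hessian of f at 0 is [[0, 0], [0, 0]] with rank 0, so corank 2. A Groebner basis of the Jacobian ideal J(f) in C{p,q} is {q^4, p^2}; counting standard monomials gives mu = 8. Corank 2; j^3 = p^3 is a perfect cube, so E-series; the 5-jet and mu = 8 give E_8.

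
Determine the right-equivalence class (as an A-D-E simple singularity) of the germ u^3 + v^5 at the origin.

The Hessian of f at 0 has rank 0. Corank 2; j^3 = u^3 is a perfect cube, so E-series; the 5-jet and mu = 8 give E_8.

E_8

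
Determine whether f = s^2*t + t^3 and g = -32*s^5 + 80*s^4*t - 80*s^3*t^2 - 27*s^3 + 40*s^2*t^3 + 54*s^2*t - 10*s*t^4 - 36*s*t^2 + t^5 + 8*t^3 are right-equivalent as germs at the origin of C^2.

No.

The Hessian of f at 0 is [[0, 0], [0, 0]] with rank 0, so corank 2. A Groebner basis of the Jacobian ideal J(f) in C{s,t} is {t^3, s^2 + 3*t^2, s*t}; counting standard monomials gives mu = 4. Corank 2; j^3 = t*(s^2 + t^2) splits into three distinct lines over C (the quadratic factor has nonzero discriminant), so D_4. The Hessian of g at 0 is [[0, 0], [0, 0]] with rank 0, so corank 2. A Groebner basis of the Jacobian ideal J(g) in C{s,t} is {t^5, s*t^3 - 5*t^4/8, s^2 - 4*s*t/3 + 4*t^2/9}; counting standard monomials gives mu = 8. Corank 2; j^3 = -(3*s - 2*t)^3 is a perfect cube, so E-series; the 5-jet and mu = 8 give E_8. f is D_4 but g is E_8, hence not right-equivalent.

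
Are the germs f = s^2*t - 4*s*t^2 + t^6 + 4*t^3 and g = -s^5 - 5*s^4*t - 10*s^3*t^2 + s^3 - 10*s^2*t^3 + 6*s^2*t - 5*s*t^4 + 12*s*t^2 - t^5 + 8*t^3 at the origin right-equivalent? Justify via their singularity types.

No.

The Hessian of f at 0 has rank 0. Corank 2; j^3 = t*(s - 2*t)^2 has shape L^2 M (L != M), so D-series; mu = 7 gives D_7. The Hessian of g at 0 has rank 0. Corank 2; j^3 = (s + 2*t)^3 is a perfect cube, so E-series; the 5-jet and mu = 8 give E_8. f is D_7 but g is E_8, hence not right-equivalent.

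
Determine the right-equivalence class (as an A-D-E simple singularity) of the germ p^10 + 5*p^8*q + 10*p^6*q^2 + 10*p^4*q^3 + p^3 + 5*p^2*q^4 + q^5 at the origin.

The Hessian of f at 0 is [[0, 0], [0, 0]] with rank 0, so corank 2. A Groebner basis of the Jacobian ideal J(f) in C{p,q} is {q^4, p^2}; counting standard monomials gives mu = 8. Corank 2; j^3 = p^3 is a perfect cube, so E-series; the 5-jet and mu = 8 give E_8.

E8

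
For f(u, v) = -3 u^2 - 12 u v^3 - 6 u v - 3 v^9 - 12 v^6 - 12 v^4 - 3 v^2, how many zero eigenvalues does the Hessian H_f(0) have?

Hessian at 0 has rank 1.

1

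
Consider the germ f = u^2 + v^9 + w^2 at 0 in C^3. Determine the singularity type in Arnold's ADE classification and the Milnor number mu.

Type A8, Milnor number mu = 8.

The Hessian of f at 0 has rank 2. Corank 1: A-series; mu = 8 gives A_8.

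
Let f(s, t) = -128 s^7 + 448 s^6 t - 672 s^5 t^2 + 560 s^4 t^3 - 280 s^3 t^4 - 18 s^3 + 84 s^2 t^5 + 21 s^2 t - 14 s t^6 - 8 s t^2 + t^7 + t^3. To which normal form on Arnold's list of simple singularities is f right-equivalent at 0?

The Hessian of f at 0 is [[0, 0], [0, 0]] with rank 0, so corank 2. A Groebner basis of the Jacobian ideal J(f) in C{s,t} is {2187*s*t/14 + t^6 - 729*t^2/14, s*t^2 - t^3/3, s^2 - 5*s*t/6 + t^2/6}; counting standard monomials gives mu = 8. Corank 2; j^3 = -(2*s - t)*(3*s - t)^2 has shape L^2 M (L != M), so D-series; mu = 8 gives D_8.

D8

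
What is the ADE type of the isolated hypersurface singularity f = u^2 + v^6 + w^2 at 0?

The Hessian of f at 0 has rank 2. Corank 1: A-series; mu = 5 gives A_5.

A_5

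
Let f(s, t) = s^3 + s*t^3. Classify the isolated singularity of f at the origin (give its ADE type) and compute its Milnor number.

Type E_7, Milnor number mu = 7.

The Hessian of f at 0 is [[0, 0], [0, 0]] with rank 0, so corank 2. A Groebner basis of the Jacobian ideal J(f) in C{s,t} is {s^3, s*t^2, 3*s^2 + t^3}; counting standard monomials gives mu = 7. Corank 2; j^3 = s^3 is a perfect cube, so E-series; the 4-jet and mu = 7 give E_7.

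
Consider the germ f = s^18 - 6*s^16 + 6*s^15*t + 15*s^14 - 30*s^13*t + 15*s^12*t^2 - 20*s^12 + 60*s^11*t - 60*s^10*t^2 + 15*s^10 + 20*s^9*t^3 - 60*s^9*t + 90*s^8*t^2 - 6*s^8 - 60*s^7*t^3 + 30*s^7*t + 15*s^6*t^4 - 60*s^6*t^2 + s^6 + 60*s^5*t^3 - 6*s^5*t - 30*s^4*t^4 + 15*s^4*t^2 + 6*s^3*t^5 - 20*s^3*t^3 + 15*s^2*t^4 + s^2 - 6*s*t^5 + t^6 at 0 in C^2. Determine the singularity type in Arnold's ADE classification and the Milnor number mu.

Type A_5, Milnor number mu = 5.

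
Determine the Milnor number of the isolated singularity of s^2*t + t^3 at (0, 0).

4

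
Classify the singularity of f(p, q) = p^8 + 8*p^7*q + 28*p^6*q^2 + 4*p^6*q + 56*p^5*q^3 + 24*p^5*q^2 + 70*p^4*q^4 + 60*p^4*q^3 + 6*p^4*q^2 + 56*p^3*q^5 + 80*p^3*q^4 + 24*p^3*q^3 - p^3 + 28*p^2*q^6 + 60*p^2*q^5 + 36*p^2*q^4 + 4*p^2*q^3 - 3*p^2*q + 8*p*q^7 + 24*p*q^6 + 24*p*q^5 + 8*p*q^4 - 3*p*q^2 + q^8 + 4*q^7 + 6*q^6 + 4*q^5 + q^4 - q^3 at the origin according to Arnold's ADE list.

E_6

The Hessian of f at 0 has rank 0. Corank 2; j^3 = -(p + q)^3 is a perfect cube, so E-series; the 4-jet and mu = 6 give E_6.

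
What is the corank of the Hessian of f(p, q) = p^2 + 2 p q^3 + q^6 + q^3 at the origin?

1

The Hessian at 0 is [[2, 0], [0, 0]] of rank 1; hence corank 1.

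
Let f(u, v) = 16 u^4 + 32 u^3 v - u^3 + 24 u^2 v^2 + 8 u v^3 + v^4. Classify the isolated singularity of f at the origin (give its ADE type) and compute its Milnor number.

Type E_{6}, Milnor number mu = 6.

The Hessian of f at 0 is [[0, 0], [0, 0]] with rank 0, so corank 2. A Groebner basis of the Jacobian ideal J(f) in C{u,v} is {v^4, u*v^2 + v^3/6, u^2}; counting standard monomials gives mu = 6. Corank 2; j^3 = -u^3 is a perfect cube, so E-series; the 4-jet and mu = 6 give E_6.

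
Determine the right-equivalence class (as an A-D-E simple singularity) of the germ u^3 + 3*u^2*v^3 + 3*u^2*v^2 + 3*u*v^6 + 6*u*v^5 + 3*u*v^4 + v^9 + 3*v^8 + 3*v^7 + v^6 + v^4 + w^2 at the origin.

E_6

The Hessian of f at 0 has rank 1. Corank 2; j^3 = u^3 is a perfect cube, so E-series; the 4-jet and mu = 6 give E_6.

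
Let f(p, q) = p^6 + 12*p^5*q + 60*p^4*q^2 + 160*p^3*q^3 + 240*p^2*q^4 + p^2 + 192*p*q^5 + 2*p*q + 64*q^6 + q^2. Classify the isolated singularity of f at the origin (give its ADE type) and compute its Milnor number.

Type A5, Milnor number mu = 5.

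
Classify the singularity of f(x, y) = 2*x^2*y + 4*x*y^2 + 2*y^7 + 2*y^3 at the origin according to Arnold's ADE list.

D8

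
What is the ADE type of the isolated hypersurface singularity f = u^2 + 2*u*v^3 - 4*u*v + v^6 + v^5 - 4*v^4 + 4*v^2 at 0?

A_{4}

The Hessian of f at 0 has rank 1. Corank 1: A-series; mu = 4 gives A_4.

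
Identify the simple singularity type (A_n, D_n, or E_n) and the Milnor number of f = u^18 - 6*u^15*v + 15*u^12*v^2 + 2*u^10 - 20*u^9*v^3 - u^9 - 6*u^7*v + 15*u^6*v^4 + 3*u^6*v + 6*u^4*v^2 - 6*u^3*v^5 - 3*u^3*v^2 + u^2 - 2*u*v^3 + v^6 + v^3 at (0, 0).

The Hessian of f at 0 is [[2, 0], [0, 0]] with rank 1, so corank 1. A Groebner basis of the Jacobian ideal J(f) in C{u,v} is {v^2, u}; counting standard monomials gives mu = 2. Corank 1: A-series; mu = 2 gives A_2.

Type A_2, Milnor number mu = 2.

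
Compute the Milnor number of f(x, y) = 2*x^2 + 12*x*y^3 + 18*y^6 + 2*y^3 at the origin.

The Hessian of f at 0 has rank 1. Corank 1: A-series; mu = 2 gives A_2.

2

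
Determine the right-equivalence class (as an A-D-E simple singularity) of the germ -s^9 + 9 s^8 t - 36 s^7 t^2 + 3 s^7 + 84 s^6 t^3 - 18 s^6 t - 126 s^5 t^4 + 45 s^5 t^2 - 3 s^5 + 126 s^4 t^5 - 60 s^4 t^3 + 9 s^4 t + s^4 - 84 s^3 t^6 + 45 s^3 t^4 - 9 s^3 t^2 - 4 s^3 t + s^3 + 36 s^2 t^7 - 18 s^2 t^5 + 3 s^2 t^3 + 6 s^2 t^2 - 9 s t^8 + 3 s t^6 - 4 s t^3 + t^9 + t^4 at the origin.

E_6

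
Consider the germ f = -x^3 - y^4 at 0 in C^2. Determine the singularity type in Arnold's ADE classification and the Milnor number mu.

The Hessian of f at 0 is [[0, 0], [0, 0]] with rank 0, so corank 2. A Groebner basis of the Jacobian ideal J(f) in C{x,y} is {y^3, x^2}; counting standard monomials gives mu = 6. Corank 2; j^3 = -x^3 is a perfect cube, so E-series; the 4-jet and mu = 6 give E_6.

Type E6, Milnor number mu = 6.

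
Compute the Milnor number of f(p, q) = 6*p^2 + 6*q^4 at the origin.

The Hessian of f at 0 is [[12, 0], [0, 0]] with rank 1, so corank 1. A Groebner basis of the Jacobian ideal J(f) in C{p,q} is {q^3, p}; counting standard monomials gives mu = 3. Corank 1: A-series; mu = 3 gives A_3.

3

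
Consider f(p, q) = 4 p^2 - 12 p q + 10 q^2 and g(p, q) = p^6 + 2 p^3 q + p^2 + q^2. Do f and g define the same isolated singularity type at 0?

Yes.

The Hessian of f at 0 is [[8, -12], [-12, 20]] with rank 2, so corank 0. A Groebner basis of the Jacobian ideal J(f) in C{p,q} is {p, q}; counting standard monomials gives mu = 1. Corank 0: nondegenerate Morse point, so A_1. The Hessian of g at 0 is [[2, 0], [0, 2]] with rank 2, so corank 0. A Groebner basis of the Jacobian ideal J(g) in C{p,q} is {p, q}; counting standard monomials gives mu = 1. Corank 0: nondegenerate Morse point, so A_1. Both have type A_1, hence right-equivalent.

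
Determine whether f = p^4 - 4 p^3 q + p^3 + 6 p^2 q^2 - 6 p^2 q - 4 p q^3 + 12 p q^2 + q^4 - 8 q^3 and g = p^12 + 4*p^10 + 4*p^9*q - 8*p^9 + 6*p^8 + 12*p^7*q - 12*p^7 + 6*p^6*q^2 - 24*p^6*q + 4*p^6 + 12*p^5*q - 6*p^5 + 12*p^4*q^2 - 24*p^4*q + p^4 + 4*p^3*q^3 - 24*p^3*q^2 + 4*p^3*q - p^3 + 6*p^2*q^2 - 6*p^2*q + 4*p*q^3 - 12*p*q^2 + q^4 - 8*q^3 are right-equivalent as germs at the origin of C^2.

The Hessian of f at 0 has rank 0. Corank 2; j^3 = (p - 2*q)^3 is a perfect cube, so E-series; the 4-jet and mu = 6 give E_6. The Hessian of g at 0 has rank 0. Corank 2; j^3 = -(p + 2*q)^3 is a perfect cube, so E-series; the 4-jet and mu = 6 give E_6. Both have type E_6, hence right-equivalent.

Yes.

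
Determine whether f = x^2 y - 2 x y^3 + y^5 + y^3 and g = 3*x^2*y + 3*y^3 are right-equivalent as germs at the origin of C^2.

The Hessian of f at 0 is [[0, 0], [0, 0]] with rank 0, so corank 2. A Groebner basis of the Jacobian ideal J(f) in C{x,y} is {y^3, x^2 + 3*y^2, x*y}; counting standard monomials gives mu = 4. Corank 2; j^3 = y*(x^2 + y^2) splits into three distinct lines over C (the quadratic factor has nonzero discriminant), so D_4. The Hessian of g at 0 is [[0, 0], [0, 0]] with rank 0, so corank 2. A Groebner basis of the Jacobian ideal J(g) in C{x,y} is {y^3, x^2 + 3*y^2, x*y}; counting standard monomials gives mu = 4. Corank 2; j^3 = 3*y*(x^2 + y^2) splits into three distinct lines over C (the quadratic factor has nonzero discriminant), so D_4. Both have type D_4, hence right-equivalent.

Yes.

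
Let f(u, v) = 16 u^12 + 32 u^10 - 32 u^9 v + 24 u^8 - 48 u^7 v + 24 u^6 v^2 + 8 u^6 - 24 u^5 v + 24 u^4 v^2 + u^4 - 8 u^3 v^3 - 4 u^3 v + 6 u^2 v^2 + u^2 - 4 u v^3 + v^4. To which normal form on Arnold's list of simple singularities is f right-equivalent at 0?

A_{3}

The Hessian of f at 0 is [[2, 0], [0, 0]] with rank 1, so corank 1. A Groebner basis of the Jacobian ideal J(f) in C{u,v} is {v^3, u}; counting standard monomials gives mu = 3. Corank 1: A-series; mu = 3 gives A_3.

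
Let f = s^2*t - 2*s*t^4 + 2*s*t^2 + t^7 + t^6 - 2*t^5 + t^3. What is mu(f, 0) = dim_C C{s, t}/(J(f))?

7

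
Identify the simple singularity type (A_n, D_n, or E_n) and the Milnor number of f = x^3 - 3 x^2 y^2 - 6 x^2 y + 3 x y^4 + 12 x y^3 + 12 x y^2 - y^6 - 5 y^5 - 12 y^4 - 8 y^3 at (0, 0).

The Hessian of f at 0 is [[0, 0], [0, 0]] with rank 0, so corank 2. A Groebner basis of the Jacobian ideal J(f) in C{x,y} is {y^4, x^3 - 6*x^2*y + 6*x^2 - 24*x*y + 16*y^3 + 24*y^2, -x^2/2 + x*y^2 + 2*x*y - 2*y^3 - 2*y^2}; counting standard monomials gives mu = 8. Corank 2; j^3 = (x - 2*y)^3 is a perfect cube, so E-series; the 5-jet and mu = 8 give E_8.

Type E_{8}, Milnor number mu = 8.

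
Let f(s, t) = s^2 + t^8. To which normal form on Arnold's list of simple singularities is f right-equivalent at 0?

A_{7}

The Hessian of f at 0 is [[2, 0], [0, 0]] with rank 1, so corank 1. A Groebner basis of the Jacobian ideal J(f) in C{s,t} is {t^7, s}; counting standard monomials gives mu = 7. Corank 1: A-series; mu = 7 gives A_7.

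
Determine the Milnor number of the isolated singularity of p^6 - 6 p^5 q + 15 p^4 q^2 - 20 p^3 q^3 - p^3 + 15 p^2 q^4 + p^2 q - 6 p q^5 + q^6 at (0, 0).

7

The Hessian of f at 0 is [[0, 0], [0, 0]] with rank 0, so corank 2. A Groebner basis of the Jacobian ideal J(f) in C{p,q} is {p*q/6 + q^5, p*q^2, p^2 - p*q}; counting standard monomials gives mu = 7. Corank 2; j^3 = -p^2*(p - q) has shape L^2 M (L != M), so D-series; mu = 7 gives D_7.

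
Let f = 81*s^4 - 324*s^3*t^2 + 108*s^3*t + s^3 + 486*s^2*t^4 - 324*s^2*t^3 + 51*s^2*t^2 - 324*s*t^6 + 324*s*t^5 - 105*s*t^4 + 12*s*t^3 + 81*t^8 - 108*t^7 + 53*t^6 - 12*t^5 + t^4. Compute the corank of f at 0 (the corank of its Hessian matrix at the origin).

The Hessian at 0 is [[0, 0], [0, 0]] of rank 0; hence corank 2.

2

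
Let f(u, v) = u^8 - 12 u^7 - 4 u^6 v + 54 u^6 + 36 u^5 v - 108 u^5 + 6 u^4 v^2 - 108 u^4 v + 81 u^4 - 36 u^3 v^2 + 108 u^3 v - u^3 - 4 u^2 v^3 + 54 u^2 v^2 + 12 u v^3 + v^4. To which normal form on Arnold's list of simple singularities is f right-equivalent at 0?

E_{6}

The Hessian of f at 0 has rank 0. Corank 2; j^3 = -u^3 is a perfect cube, so E-series; the 4-jet and mu = 6 give E_6.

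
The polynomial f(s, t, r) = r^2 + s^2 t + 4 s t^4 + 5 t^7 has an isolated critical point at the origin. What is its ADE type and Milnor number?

The Hessian of f at 0 is [[0, 0, 0], [0, 0, 0], [0, 0, 2]] with rank 1, so corank 2. A Groebner basis of the Jacobian ideal J(f) in C{s,t,r} is {-2*s^2/3 + s*t^3, s*t/2 + t^4, s^3, s^2*t, r}; counting standard monomials gives mu = 8. Corank 2; j^3 = s^2*t has shape L^2 M (L != M), so D-series; mu = 8 gives D_8.

Type D8, Milnor number mu = 8.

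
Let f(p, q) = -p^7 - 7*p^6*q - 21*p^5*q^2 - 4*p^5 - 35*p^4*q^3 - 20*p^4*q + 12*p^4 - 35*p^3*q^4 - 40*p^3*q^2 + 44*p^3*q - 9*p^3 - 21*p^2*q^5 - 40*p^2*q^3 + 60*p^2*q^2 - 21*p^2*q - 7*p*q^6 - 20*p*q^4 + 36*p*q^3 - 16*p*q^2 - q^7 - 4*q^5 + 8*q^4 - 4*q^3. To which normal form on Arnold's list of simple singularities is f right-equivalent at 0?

D_{8}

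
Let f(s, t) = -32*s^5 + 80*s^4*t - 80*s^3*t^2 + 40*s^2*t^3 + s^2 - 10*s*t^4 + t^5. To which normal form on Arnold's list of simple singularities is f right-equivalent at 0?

A_{4}

The Hessian of f at 0 has rank 1. Corank 1: A-series; mu = 4 gives A_4.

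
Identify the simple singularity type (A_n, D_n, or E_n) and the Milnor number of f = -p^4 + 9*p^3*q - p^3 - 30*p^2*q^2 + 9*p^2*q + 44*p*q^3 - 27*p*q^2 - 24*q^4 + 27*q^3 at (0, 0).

Type E_{7}, Milnor number mu = 7.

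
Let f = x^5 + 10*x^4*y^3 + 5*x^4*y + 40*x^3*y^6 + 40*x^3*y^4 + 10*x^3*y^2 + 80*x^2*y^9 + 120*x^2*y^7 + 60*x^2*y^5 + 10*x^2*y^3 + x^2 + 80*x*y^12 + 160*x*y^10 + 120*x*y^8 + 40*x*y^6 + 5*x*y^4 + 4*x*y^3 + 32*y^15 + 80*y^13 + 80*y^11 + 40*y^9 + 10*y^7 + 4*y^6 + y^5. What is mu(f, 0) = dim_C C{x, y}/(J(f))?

4

The Hessian of f at 0 has rank 1. Corank 1: A-series; mu = 4 gives A_4.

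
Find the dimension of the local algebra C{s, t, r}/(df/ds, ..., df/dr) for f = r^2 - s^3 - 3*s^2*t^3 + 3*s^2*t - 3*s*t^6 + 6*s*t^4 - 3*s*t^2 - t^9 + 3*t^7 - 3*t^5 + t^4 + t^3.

6

The Hessian of f at 0 has rank 1. Corank 2; j^3 = -(s - t)^3 is a perfect cube, so E-series; the 4-jet and mu = 6 give E_6.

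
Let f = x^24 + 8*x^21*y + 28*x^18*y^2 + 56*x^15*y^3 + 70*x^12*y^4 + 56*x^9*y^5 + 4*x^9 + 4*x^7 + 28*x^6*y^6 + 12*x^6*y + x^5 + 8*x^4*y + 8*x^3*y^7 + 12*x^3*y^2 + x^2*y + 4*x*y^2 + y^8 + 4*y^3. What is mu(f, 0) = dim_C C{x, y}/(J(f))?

9

The Hessian of f at 0 is [[0, 0], [0, 0]] with rank 0, so corank 2. A Groebner basis of the Jacobian ideal J(f) in C{x,y} is {x^2*y^2 - x^2*y/256 - x^2/8 - x*y^2/64 - 3*x*y/4 - y^3/64 - y^2, x^2*y/256 + x^2/8 + x*y^3 + x*y^2/64 + 5*x*y/8 + y^3/64 + 3*y^2/4, -3*x^2*y/1024 - 3*x^2/32 - 3*x*y^2/256 - 7*x*y/16 + y^4 - 3*y^3/256 - y^2/2, x^3 + 6*x^2*y + 12*x*y^2 + 8*y^3}; counting standard monomials gives mu = 9. Corank 2; j^3 = y*(x + 2*y)^2 has shape L^2 M (L != M), so D-series; mu = 9 gives D_9.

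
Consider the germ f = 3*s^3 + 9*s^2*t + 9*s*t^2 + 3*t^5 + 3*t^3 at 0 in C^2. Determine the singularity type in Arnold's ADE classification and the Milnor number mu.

The Hessian of f at 0 has rank 0. Corank 2; j^3 = 3*(s + t)^3 is a perfect cube, so E-series; the 5-jet and mu = 8 give E_8.

Type E_8, Milnor number mu = 8.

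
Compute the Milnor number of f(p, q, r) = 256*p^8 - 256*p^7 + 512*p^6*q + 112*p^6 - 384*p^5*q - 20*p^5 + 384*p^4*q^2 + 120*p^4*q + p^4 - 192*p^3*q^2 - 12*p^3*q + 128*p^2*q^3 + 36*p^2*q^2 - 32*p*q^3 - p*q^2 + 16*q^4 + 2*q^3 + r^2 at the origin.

5

The Hessian of f at 0 has rank 1. Corank 2; j^3 = -q^2*(p - 2*q) has shape L^2 M (L != M), so D-series; mu = 5 gives D_5.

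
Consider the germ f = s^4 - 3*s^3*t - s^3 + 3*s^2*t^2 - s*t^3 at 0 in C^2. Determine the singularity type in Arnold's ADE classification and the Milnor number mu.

The Hessian of f at 0 has rank 0. Corank 2; j^3 = -s^3 is a perfect cube, so E-series; the 4-jet and mu = 7 give E_7.

Type E_{7}, Milnor number mu = 7.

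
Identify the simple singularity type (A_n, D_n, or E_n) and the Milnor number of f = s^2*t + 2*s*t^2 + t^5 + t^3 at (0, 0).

Type D6, Milnor number mu = 6.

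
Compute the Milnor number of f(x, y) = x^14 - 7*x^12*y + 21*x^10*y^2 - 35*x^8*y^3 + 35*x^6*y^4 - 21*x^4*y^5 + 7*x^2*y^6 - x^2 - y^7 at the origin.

6

The Hessian of f at 0 has rank 1. Corank 1: A-series; mu = 6 gives A_6.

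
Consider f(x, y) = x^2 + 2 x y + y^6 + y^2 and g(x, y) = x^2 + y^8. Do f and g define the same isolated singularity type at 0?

The Hessian of f at 0 has rank 1. Corank 1: A-series; mu = 5 gives A_5. The Hessian of g at 0 has rank 1. Corank 1: A-series; mu = 7 gives A_7. f is A_5 but g is A_7, hence not right-equivalent.

No.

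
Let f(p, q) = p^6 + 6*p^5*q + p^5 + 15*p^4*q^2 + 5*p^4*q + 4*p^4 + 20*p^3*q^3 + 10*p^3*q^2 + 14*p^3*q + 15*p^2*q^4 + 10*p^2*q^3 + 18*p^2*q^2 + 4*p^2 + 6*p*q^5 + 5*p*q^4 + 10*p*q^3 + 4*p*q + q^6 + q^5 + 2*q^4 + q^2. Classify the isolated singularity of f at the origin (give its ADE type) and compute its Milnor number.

Type A_4, Milnor number mu = 4.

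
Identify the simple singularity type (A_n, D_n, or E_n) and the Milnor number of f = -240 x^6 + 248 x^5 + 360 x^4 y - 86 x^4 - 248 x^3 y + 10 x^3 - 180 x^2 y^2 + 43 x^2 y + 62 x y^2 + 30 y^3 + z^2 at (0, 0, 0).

Type D_{4}, Milnor number mu = 4.

The Hessian of f at 0 is [[0, 0, 0], [0, 0, 0], [0, 0, 2]] with rank 1, so corank 2. A Groebner basis of the Jacobian ideal J(f) in C{x,y,z} is {y^3, x^2 - 26*y^2/11, x*y + 17*y^2/11, z}; counting standard monomials gives mu = 4. Corank 2; j^3 = (2*x + 3*y)*(5*x^2 + 14*x*y + 10*y^2) splits into three distinct lines over C (the quadratic factor has nonzero discriminant), so D_4.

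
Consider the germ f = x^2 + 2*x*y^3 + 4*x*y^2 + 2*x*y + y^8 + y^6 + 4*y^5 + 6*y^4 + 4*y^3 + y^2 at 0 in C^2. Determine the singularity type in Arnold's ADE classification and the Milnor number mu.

Type A7, Milnor number mu = 7.

The Hessian of f at 0 has rank 1. Corank 1: A-series; mu = 7 gives A_7.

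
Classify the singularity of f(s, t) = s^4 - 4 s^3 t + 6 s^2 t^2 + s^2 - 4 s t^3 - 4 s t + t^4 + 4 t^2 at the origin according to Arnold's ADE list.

A3

The Hessian of f at 0 has rank 1. Corank 1: A-series; mu = 3 gives A_3.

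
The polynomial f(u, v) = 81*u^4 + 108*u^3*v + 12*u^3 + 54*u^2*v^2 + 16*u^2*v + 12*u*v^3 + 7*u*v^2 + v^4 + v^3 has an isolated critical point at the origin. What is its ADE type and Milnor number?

Type D_5, Milnor number mu = 5.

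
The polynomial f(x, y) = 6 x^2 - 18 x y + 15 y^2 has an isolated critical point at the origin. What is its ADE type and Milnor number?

Type A_1, Milnor number mu = 1.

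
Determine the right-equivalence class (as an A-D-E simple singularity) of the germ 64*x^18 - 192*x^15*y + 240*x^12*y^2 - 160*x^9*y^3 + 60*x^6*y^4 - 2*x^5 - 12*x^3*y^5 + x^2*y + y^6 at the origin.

D_7

The Hessian of f at 0 is [[0, 0], [0, 0]] with rank 0, so corank 2. A Groebner basis of the Jacobian ideal J(f) in C{x,y} is {x^2/6 + y^5, x^3, x*y}; counting standard monomials gives mu = 7. Corank 2; j^3 = x^2*y has shape L^2 M (L != M), so D-series; mu = 7 gives D_7.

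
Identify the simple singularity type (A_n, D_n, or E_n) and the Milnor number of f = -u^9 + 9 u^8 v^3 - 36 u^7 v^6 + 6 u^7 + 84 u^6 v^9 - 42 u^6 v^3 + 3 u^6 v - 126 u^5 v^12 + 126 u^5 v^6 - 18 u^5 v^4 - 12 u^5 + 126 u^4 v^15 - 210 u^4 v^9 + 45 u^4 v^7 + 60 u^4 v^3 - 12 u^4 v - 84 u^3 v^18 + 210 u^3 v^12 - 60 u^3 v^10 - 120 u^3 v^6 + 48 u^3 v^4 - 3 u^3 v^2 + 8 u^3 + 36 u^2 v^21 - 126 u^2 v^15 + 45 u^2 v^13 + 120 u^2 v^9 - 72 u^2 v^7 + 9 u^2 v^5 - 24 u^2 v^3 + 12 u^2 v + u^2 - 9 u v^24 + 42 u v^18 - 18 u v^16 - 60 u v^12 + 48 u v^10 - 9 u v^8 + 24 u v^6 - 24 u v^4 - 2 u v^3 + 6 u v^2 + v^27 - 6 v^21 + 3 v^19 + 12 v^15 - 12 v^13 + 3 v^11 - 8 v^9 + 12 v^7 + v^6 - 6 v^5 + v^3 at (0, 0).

Type A_2, Milnor number mu = 2.

The Hessian of f at 0 has rank 1. Corank 1: A-series; mu = 2 gives A_2.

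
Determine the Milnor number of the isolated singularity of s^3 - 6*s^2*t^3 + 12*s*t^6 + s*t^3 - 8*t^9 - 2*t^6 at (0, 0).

The Hessian of f at 0 has rank 0. Corank 2; j^3 = s^3 is a perfect cube, so E-series; the 4-jet and mu = 7 give E_7.

7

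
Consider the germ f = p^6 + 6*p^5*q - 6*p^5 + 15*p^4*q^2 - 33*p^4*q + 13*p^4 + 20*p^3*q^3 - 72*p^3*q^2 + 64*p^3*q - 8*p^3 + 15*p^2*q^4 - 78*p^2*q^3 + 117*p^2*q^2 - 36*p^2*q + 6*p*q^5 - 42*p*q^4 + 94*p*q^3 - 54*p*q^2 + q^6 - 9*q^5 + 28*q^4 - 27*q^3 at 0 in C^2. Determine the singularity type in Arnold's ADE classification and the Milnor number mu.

Type E_{6}, Milnor number mu = 6.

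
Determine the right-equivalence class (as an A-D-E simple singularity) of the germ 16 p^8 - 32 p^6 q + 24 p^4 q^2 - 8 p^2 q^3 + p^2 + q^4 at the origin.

A_3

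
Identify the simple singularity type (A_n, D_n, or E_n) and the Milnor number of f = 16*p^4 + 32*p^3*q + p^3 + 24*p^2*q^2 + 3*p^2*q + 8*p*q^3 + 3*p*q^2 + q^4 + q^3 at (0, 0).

The Hessian of f at 0 has rank 0. Corank 2; j^3 = (p + q)^3 is a perfect cube, so E-series; the 4-jet and mu = 6 give E_6.

Type E_6, Milnor number mu = 6.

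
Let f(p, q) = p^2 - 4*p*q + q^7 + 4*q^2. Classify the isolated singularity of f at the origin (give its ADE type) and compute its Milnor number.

The Hessian of f at 0 has rank 1. Corank 1: A-series; mu = 6 gives A_6.

Type A6, Milnor number mu = 6.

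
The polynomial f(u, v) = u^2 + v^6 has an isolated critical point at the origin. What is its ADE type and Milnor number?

Type A5, Milnor number mu = 5.

The Hessian of f at 0 has rank 1. Corank 1: A-series; mu = 5 gives A_5.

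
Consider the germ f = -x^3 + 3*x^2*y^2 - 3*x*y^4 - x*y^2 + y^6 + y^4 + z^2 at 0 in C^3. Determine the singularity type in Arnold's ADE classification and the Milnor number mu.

The Hessian of f at 0 has rank 1. Corank 2; j^3 = -x*(x^2 + y^2) splits into three distinct lines over C (the quadratic factor has nonzero discriminant), so D_4.

Type D_4, Milnor number mu = 4.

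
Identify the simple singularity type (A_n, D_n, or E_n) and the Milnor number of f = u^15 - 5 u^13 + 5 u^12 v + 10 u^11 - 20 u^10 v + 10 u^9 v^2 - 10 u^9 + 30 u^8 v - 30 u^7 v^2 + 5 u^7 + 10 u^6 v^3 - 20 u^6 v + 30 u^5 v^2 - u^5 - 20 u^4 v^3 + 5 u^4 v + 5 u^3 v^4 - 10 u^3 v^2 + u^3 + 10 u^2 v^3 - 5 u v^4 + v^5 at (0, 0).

The Hessian of f at 0 has rank 0. Corank 2; j^3 = u^3 is a perfect cube, so E-series; the 5-jet and mu = 8 give E_8.

Type E_{8}, Milnor number mu = 8.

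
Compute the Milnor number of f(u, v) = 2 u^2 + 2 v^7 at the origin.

6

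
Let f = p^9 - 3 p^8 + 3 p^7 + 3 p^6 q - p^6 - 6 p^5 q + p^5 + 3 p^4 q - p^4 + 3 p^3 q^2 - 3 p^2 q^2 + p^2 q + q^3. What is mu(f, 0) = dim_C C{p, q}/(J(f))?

4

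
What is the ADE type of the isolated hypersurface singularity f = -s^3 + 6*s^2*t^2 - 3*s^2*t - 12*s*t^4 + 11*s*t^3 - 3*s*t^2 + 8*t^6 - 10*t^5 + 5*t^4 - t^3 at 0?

E_7

The Hessian of f at 0 has rank 0. Corank 2; j^3 = -(s + t)^3 is a perfect cube, so E-series; the 4-jet and mu = 7 give E_7.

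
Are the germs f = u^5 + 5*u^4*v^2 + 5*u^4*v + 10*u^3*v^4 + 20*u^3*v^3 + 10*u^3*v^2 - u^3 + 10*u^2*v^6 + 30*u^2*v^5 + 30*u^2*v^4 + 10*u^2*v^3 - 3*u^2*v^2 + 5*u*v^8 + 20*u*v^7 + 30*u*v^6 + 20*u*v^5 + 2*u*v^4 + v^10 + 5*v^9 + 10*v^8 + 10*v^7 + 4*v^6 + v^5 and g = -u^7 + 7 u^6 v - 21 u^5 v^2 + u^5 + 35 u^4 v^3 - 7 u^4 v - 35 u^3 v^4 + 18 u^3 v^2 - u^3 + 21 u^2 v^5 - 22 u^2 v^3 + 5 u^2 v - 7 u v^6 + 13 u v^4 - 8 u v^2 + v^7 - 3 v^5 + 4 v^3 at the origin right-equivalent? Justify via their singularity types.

No.

The Hessian of f at 0 has rank 0. Corank 2; j^3 = -u^3 is a perfect cube, so E-series; the 5-jet and mu = 8 give E_8. The Hessian of g at 0 has rank 0. Corank 2; j^3 = -(u - 2*v)^2*(u - v) has shape L^2 M (L != M), so D-series; mu = 6 gives D_6. f is E_8 but g is D_6, hence not right-equivalent.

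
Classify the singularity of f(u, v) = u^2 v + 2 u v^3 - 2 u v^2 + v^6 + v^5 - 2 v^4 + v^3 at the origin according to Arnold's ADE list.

D7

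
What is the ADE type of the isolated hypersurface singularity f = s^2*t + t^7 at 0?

D_8

The Hessian of f at 0 is [[0, 0], [0, 0]] with rank 0, so corank 2. A Groebner basis of the Jacobian ideal J(f) in C{s,t} is {s^2/7 + t^6, s^3, s*t}; counting standard monomials gives mu = 8. Corank 2; j^3 = s^2*t has shape L^2 M (L != M), so D-series; mu = 8 gives D_8.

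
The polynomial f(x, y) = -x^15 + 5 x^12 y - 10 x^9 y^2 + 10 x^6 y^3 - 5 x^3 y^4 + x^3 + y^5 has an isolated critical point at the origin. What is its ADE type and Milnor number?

Type E_8, Milnor number mu = 8.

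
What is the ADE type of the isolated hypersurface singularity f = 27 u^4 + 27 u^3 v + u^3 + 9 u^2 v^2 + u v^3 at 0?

E_{7}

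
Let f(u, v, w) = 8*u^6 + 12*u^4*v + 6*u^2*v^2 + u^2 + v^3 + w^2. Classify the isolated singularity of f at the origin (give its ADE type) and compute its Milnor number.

The Hessian of f at 0 has rank 2. Corank 1: A-series; mu = 2 gives A_2.

Type A_2, Milnor number mu = 2.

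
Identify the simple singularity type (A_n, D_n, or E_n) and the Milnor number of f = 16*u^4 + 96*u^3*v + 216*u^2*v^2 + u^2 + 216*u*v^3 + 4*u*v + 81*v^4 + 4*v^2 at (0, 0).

Type A_3, Milnor number mu = 3.

The Hessian of f at 0 is [[2, 4], [4, 8]] with rank 1, so corank 1. A Groebner basis of the Jacobian ideal J(f) in C{u,v} is {v^3, u + 2*v}; counting standard monomials gives mu = 3. Corank 1: A-series; mu = 3 gives A_3.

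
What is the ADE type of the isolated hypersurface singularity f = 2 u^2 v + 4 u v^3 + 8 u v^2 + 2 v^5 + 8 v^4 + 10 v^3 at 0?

D4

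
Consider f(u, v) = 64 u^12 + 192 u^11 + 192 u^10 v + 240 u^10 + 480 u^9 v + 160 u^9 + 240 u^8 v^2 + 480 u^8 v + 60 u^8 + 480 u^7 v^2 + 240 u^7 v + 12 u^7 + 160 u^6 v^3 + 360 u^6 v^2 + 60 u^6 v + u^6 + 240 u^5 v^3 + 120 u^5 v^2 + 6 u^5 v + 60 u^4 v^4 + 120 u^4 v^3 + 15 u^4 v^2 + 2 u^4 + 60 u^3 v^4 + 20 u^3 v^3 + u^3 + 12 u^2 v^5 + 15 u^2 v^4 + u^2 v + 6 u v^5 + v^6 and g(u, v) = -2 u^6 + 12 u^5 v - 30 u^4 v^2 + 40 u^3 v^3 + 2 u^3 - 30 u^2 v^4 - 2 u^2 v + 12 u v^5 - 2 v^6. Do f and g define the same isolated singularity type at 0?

Yes.

The Hessian of f at 0 has rank 0. Corank 2; j^3 = u^2*(u + v) has shape L^2 M (L != M), so D-series; mu = 7 gives D_7. The Hessian of g at 0 has rank 0. Corank 2; j^3 = 2*u^2*(u - v) has shape L^2 M (L != M), so D-series; mu = 7 gives D_7. Both have type D_7, hence right-equivalent.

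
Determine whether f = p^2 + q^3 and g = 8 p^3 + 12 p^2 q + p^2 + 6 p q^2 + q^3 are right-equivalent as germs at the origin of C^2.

Yes.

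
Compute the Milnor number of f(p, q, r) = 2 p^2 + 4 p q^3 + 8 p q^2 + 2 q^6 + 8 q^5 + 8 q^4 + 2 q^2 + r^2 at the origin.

1

The Hessian of f at 0 has rank 3. Corank 0: nondegenerate Morse point, so A_1.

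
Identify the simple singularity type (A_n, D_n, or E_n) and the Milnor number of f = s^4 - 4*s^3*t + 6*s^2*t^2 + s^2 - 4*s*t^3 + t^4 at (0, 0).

Type A_3, Milnor number mu = 3.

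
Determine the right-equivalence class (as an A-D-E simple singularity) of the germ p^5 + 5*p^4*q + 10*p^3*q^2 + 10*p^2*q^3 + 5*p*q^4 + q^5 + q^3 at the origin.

E8

The Hessian of f at 0 has rank 0. Corank 2; j^3 = q^3 is a perfect cube, so E-series; the 5-jet and mu = 8 give E_8.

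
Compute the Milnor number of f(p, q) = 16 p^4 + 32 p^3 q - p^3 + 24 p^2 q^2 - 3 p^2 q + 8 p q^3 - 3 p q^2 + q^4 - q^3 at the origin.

6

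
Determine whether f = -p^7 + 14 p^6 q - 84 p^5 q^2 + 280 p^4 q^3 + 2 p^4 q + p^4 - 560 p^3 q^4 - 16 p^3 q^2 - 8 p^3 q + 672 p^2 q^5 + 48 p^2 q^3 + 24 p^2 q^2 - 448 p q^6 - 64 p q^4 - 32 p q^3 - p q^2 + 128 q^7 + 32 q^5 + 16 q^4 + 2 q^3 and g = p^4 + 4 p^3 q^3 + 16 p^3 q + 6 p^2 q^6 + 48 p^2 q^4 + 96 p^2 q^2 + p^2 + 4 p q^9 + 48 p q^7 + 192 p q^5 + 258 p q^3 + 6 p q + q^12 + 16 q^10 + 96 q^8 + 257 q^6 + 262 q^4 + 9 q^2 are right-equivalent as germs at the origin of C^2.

No.

The Hessian of f at 0 is [[0, 0], [0, 0]] with rank 0, so corank 2. A Groebner basis of the Jacobian ideal J(f) in C{p,q} is {p^3 - q^2/4, q^3, p*q - 2*q^2}; counting standard monomials gives mu = 5. Corank 2; j^3 = -q^2*(p - 2*q) has shape L^2 M (L != M), so D-series; mu = 5 gives D_5. The Hessian of g at 0 is [[2, 6], [6, 18]] with rank 1, so corank 1. A Groebner basis of the Jacobian ideal J(g) in C{p,q} is {q^3, p + 3*q}; counting standard monomials gives mu = 3. Corank 1: A-series; mu = 3 gives A_3. f is D_5 but g is A_3, hence not right-equivalent.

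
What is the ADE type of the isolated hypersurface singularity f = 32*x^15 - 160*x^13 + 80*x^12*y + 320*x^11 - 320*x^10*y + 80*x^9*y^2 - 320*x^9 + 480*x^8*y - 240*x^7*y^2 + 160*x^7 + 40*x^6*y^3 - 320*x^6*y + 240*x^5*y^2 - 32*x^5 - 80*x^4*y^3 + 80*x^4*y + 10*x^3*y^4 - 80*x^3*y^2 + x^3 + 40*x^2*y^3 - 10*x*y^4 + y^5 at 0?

The Hessian of f at 0 has rank 0. Corank 2; j^3 = x^3 is a perfect cube, so E-series; the 5-jet and mu = 8 give E_8.

E_{8}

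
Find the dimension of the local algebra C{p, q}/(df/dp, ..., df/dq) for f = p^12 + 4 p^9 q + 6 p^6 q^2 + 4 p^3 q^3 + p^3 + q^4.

The Hessian of f at 0 has rank 0. Corank 2; j^3 = p^3 is a perfect cube, so E-series; the 4-jet and mu = 6 give E_6.

6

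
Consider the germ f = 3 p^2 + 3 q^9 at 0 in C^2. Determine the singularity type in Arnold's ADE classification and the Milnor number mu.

The Hessian of f at 0 has rank 1. Corank 1: A-series; mu = 8 gives A_8.

Type A_{8}, Milnor number mu = 8.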